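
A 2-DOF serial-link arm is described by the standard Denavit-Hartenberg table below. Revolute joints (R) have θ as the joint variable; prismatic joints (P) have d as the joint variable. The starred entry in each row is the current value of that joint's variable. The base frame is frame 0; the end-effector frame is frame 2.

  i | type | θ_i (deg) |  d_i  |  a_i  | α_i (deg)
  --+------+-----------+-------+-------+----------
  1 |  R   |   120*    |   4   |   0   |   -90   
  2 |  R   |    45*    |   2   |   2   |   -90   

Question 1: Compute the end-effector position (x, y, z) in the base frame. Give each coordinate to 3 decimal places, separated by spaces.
after link 1: o_1 = (0.0000, 0.0000, 4.0000)
after link 2: o_2 = (-2.4392, 0.2247, 2.5858)

-2.439 0.225 2.586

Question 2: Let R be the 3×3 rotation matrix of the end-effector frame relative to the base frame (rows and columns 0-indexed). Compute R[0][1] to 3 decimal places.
0.866

End-effector y-axis (col 1 of R) = (0.8660,0.5000,-0.0000)
R[0][1] = 0.8660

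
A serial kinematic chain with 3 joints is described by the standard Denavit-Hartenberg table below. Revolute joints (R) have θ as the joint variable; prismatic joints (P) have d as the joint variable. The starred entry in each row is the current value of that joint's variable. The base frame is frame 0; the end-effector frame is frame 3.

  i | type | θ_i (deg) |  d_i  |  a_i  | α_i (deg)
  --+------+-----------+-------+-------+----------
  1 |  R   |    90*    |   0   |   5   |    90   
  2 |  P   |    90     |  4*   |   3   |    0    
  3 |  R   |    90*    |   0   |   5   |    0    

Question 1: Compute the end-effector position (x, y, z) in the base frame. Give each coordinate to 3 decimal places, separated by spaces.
4.000 0.000 3.000

after link 1: o_1 = (0.0000, 5.0000, 0.0000)
after link 2: o_2 = (4.0000, 5.0000, 3.0000)
after link 3: o_3 = (4.0000, 0.0000, 3.0000)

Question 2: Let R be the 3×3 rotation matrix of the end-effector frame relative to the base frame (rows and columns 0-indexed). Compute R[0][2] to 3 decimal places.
End-effector z-axis (col 2 of R) = (1.0000,-0.0000,0.0000)
R[0][2] = 1.0000

1.000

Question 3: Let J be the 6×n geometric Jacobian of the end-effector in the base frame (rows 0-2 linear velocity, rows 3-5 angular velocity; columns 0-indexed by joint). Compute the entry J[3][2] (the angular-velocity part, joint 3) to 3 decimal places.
axis z_2 = (1.0000,-0.0000,0.0000); lever o_n−o_2 = (-0.0000,-5.0000,0.0000)
cross product → J_v[:, 2] = (0.0000,-0.0000,-5.0000)
J_ω[:, 2] = z_2
entry J[3][2] = 1.0000

1.000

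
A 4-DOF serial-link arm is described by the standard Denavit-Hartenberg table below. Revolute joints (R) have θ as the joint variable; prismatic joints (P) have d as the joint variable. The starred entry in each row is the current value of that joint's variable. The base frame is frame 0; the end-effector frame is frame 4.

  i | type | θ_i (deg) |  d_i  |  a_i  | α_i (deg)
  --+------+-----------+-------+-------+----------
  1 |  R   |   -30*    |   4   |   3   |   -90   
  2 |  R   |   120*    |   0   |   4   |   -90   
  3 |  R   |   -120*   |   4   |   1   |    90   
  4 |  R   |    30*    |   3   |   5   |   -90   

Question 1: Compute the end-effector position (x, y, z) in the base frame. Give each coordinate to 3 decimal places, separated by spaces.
after link 1: o_1 = (2.5981, -1.5000, 4.0000)
after link 2: o_2 = (0.8660, -0.5000, 0.5359)
after link 3: o_3 = (-1.4845, 1.8571, 2.9689)
after link 4: o_4 = (-0.1720, 3.6974, 8.3439)

-0.172 3.697 8.344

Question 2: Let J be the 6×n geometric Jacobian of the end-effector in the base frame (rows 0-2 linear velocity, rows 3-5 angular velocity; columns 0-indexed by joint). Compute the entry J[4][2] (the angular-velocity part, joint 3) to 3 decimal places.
axis z_2 = (-0.7500,0.4330,0.5000); lever o_n−o_2 = (-1.0380,4.1974,7.8080)
cross product → J_v[:, 2] = (1.2823,5.3370,-2.6986)
J_ω[:, 2] = z_2
entry J[4][2] = 0.4330

0.433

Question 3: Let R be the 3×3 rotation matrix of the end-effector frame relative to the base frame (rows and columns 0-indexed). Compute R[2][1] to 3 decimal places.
End-effector y-axis (col 1 of R) = (-0.1250,0.6495,-0.7500)
R[2][1] = -0.7500

-0.750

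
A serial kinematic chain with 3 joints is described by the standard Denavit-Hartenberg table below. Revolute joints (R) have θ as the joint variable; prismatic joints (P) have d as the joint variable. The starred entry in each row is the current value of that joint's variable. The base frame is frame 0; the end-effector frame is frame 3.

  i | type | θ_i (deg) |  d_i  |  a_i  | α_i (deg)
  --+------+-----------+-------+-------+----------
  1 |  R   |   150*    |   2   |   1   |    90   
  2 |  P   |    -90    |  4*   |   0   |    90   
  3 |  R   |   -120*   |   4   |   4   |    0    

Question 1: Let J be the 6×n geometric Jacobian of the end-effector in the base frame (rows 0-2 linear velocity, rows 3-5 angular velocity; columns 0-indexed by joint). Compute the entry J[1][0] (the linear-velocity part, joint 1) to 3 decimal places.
2.866

axis z_0 = ẑ; lever o_n−o_0 = (2.8660,-1.0359,4.0000)
cross product → J_v[:, 0] = (1.0359,2.8660,-0.0000)
J_ω[:, 0] = z_0
entry J[1][0] = 2.8660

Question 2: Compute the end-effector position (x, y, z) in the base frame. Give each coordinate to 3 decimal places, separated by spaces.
2.866 -1.036 4.000

after link 1: o_1 = (-0.8660, 0.5000, 2.0000)
after link 2: o_2 = (1.1340, 3.9641, 2.0000)
after link 3: o_3 = (2.8660, -1.0359, 4.0000)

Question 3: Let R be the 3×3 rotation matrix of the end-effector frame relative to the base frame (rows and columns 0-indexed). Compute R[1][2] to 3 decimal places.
End-effector z-axis (col 2 of R) = (0.8660,-0.5000,-0.0000)
R[1][2] = -0.5000

-0.500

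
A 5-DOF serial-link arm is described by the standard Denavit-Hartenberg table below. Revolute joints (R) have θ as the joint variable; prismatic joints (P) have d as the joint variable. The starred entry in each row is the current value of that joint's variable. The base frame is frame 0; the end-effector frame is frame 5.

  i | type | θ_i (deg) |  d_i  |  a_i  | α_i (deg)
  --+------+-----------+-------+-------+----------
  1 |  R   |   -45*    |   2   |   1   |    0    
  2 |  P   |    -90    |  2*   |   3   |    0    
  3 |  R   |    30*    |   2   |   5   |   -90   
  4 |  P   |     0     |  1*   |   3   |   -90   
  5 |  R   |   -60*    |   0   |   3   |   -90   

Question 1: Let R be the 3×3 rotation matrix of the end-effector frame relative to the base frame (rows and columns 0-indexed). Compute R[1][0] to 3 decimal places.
End-effector x-axis (col 0 of R) = (0.7071,-0.7071,0.0000)
R[1][0] = -0.7071

-0.707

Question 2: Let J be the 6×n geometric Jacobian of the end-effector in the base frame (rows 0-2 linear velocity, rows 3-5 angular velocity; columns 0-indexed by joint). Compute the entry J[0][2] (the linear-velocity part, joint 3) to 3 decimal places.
axis z_2 = (0.0000,0.0000,1.0000); lever o_n−o_2 = (1.0167,-10.1075,2.0000)
cross product → J_v[:, 2] = (10.1075,1.0167,-0.0000)
J_ω[:, 2] = z_2
entry J[0][2] = 10.1075

10.108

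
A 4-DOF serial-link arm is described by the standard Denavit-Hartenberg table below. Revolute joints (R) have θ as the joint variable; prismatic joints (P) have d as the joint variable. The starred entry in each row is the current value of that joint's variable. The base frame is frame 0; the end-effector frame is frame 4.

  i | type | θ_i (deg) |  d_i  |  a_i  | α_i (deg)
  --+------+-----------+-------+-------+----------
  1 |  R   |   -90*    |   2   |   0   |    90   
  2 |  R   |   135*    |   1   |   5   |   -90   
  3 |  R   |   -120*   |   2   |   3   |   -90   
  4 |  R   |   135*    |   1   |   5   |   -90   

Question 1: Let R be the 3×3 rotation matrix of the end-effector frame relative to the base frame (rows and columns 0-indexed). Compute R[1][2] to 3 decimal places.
End-effector z-axis (col 2 of R) = (0.6124,0.7500,-0.2500)
R[1][2] = 0.7500

0.750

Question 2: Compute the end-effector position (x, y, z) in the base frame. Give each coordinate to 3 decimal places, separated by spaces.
after link 1: o_1 = (0.0000, 0.0000, 2.0000)
after link 2: o_2 = (-1.0000, 3.5355, 5.5355)
after link 3: o_3 = (-3.5981, 3.8891, 3.0607)
after link 4: o_4 = (-1.0362, 3.2515, 7.4230)

-1.036 3.251 7.423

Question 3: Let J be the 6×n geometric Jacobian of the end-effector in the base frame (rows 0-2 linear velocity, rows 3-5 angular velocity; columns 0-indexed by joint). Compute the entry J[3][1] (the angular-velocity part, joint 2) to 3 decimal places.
axis z_1 = (-1.0000,-0.0000,0.0000); lever o_n−o_1 = (-1.0362,3.2515,5.4230)
cross product → J_v[:, 1] = (-0.0000,5.4230,-3.2515)
J_ω[:, 1] = z_1
entry J[3][1] = -1.0000

-1.000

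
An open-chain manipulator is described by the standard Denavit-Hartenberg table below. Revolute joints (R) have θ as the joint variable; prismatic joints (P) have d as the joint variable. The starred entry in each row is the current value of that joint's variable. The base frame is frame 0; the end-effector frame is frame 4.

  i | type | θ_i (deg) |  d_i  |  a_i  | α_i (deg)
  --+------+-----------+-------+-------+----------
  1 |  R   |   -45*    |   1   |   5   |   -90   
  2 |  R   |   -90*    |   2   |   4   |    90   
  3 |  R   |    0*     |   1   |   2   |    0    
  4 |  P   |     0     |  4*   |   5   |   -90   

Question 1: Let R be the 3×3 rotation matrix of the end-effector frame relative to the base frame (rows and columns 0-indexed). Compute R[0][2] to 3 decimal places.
End-effector z-axis (col 2 of R) = (0.7071,0.7071,0.0000)
R[0][2] = 0.7071

0.707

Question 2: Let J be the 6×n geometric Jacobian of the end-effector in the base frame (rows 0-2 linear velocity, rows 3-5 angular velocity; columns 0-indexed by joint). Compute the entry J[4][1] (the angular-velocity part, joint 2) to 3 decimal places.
axis z_1 = (0.7071,0.7071,0.0000); lever o_n−o_1 = (-2.1213,4.9497,11.0000)
cross product → J_v[:, 1] = (7.7782,-7.7782,5.0000)
J_ω[:, 1] = z_1
entry J[4][1] = 0.7071

0.707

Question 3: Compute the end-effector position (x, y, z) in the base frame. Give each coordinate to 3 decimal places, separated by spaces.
after link 1: o_1 = (3.5355, -3.5355, 1.0000)
after link 2: o_2 = (4.9497, -2.1213, 5.0000)
after link 3: o_3 = (4.2426, -1.4142, 7.0000)
after link 4: o_4 = (1.4142, 1.4142, 12.0000)

1.414 1.414 12.000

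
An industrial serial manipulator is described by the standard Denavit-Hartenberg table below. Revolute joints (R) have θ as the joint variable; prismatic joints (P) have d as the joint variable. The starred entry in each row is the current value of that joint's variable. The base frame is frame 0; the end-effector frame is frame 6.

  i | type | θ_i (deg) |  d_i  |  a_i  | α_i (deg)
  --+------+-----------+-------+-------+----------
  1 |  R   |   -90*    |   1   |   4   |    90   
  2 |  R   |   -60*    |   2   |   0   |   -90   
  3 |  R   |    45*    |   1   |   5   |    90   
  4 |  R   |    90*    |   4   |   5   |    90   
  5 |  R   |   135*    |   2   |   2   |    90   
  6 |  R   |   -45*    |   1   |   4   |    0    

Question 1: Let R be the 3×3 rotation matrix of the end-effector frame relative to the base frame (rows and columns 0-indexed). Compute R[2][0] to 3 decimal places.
End-effector x-axis (col 0 of R) = (-0.8536,0.5062,-0.1232)
R[2][0] = -0.1232

-0.123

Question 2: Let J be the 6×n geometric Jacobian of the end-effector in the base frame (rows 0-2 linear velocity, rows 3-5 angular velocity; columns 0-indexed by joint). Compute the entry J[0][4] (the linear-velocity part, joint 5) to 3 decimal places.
1.914

axis z_4 = (0.7071,-0.3536,-0.6124); lever o_n−o_4 = (-3.5000,1.1802,-3.3700)
cross product → J_v[:, 4] = (1.9142,4.5263,-0.4029)
J_ω[:, 4] = z_4
entry J[0][4] = 1.9142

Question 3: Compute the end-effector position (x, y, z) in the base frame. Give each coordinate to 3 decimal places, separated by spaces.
-4.793 -11.198 -4.881

after link 1: o_1 = (0.0000, -4.0000, 1.0000)
after link 2: o_2 = (-2.0000, -4.0000, 1.0000)
after link 3: o_3 = (1.5355, -6.6338, -1.5619)
after link 4: o_4 = (-1.2929, -12.3781, -1.5114)
after link 5: o_5 = (-0.8787, -12.3605, -4.3092)
after link 6: o_6 = (-4.7929, -11.1979, -4.8814)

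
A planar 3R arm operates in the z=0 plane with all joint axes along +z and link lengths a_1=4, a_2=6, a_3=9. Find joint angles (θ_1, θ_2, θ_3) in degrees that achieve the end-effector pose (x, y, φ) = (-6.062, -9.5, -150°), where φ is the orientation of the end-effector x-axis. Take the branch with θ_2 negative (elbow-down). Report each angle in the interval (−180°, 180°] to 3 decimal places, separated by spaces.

wrist centre = target − a_3·(cos φ, sin φ) = (1.7322, -5.0000)
cos θ_2 = (28.0006−4²−6²)/(2·4·6) = -0.5000; θ_2 = -119.9992° (elbow-down)
β = atan2(-5.0000,1.7322) = -70.8916°; ψ = atan2(-5.1962,1.0001) = -79.1059°
θ_1 = β − ψ = 8.2143°
θ_3 = φ − θ_1 − θ_2 = -38.2152° (wrapped to (-180°,180°])

8.214 -119.999 -38.215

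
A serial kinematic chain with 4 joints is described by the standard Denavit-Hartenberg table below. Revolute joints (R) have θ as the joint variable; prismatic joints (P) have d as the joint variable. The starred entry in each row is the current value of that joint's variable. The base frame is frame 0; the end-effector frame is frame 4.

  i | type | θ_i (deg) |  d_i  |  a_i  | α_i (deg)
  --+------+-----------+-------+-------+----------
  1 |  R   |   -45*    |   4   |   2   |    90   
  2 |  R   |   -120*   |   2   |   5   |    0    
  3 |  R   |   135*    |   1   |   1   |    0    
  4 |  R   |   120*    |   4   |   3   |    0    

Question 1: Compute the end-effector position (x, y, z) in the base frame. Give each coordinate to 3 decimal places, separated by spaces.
-6.120 -3.779 2.050

after link 1: o_1 = (1.4142, -1.4142, 4.0000)
after link 2: o_2 = (-1.7678, -1.0607, -0.3301)
after link 3: o_3 = (-1.7919, -2.4508, -0.0713)
after link 4: o_4 = (-6.1203, -3.7792, 2.0500)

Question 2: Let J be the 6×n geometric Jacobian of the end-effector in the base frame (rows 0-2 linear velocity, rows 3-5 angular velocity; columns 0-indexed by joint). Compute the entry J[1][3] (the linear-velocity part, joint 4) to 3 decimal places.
axis z_3 = (-0.7071,-0.7071,0.0000); lever o_n−o_3 = (-4.3284,-1.3284,2.1213)
cross product → J_v[:, 3] = (-1.5000,1.5000,-2.1213)
J_ω[:, 3] = z_3
entry J[1][3] = 1.5000

1.500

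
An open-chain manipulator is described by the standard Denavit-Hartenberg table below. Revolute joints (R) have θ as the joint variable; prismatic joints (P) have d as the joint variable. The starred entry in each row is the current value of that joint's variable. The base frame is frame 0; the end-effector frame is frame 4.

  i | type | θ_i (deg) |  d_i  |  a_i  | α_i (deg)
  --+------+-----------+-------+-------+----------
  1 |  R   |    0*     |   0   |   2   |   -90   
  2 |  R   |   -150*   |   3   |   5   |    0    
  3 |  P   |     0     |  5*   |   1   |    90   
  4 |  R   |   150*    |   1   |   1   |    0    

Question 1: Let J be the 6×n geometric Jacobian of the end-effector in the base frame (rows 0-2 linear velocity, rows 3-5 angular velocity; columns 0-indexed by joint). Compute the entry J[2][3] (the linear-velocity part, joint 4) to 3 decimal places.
axis z_3 = (-0.5000,0.0000,-0.8660); lever o_n−o_3 = (0.2500,0.5000,-1.2990)
cross product → J_v[:, 3] = (0.4330,-0.8660,-0.2500)
J_ω[:, 3] = z_3
entry J[2][3] = -0.2500

-0.250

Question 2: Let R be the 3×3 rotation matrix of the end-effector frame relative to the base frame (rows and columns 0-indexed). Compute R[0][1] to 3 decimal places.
0.433

End-effector y-axis (col 1 of R) = (0.4330,-0.8660,-0.2500)
R[0][1] = 0.4330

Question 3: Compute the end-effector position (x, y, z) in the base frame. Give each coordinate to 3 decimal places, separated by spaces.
-2.946 8.500 1.701

after link 1: o_1 = (2.0000, 0.0000, 0.0000)
after link 2: o_2 = (-2.3301, 3.0000, 2.5000)
after link 3: o_3 = (-3.1962, 8.0000, 3.0000)
after link 4: o_4 = (-2.9462, 8.5000, 1.7010)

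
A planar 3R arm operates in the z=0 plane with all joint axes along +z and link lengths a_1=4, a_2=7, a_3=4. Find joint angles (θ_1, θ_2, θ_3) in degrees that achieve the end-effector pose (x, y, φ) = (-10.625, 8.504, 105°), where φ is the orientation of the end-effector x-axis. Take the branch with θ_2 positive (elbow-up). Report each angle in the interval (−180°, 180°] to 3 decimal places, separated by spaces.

134.996 30.005 -60.001

wrist centre = target − a_3·(cos φ, sin φ) = (-9.5897, 4.6403)
cos θ_2 = (113.4952−4²−7²)/(2·4·7) = 0.8660; θ_2 = 30.0046° (elbow-up)
β = atan2(4.6403,-9.5897) = 154.1785°; ψ = atan2(3.5005,10.0619) = 19.1826°
θ_1 = β − ψ = 134.9959°
θ_3 = φ − θ_1 − θ_2 = -60.0006° (wrapped to (-180°,180°])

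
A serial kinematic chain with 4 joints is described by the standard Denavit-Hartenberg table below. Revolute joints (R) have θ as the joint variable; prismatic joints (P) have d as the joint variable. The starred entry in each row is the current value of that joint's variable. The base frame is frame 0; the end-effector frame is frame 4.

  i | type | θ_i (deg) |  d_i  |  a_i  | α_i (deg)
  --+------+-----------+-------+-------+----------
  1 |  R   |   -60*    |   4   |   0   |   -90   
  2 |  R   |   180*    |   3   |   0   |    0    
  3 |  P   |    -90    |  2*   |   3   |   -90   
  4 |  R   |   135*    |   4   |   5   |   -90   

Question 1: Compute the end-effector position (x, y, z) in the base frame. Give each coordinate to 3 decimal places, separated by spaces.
-0.732 4.196 4.536

after link 1: o_1 = (0.0000, 0.0000, 4.0000)
after link 2: o_2 = (2.5981, 1.5000, 4.0000)
after link 3: o_3 = (4.3301, 2.5000, 1.0000)
after link 4: o_4 = (-0.7317, 4.1963, 4.5355)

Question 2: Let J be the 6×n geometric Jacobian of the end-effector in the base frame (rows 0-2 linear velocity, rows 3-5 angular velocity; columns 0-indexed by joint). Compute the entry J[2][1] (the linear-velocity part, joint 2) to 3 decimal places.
axis z_1 = (0.8660,0.5000,0.0000); lever o_n−o_1 = (-0.7317,4.1963,0.5355)
cross product → J_v[:, 1] = (0.2678,-0.4638,4.0000)
J_ω[:, 1] = z_1
entry J[2][1] = 4.0000

4.000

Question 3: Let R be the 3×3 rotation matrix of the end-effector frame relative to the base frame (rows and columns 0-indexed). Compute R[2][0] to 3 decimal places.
End-effector x-axis (col 0 of R) = (-0.6124,-0.3536,0.7071)
R[2][0] = 0.7071

0.707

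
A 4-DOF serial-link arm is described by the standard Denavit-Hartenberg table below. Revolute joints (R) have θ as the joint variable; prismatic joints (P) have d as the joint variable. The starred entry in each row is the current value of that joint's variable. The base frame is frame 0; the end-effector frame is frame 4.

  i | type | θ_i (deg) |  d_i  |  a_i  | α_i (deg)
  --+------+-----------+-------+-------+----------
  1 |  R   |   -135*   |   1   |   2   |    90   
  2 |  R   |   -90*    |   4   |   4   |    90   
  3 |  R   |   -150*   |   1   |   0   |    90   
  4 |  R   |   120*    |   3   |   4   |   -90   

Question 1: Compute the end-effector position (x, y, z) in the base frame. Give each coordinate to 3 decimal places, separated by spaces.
after link 1: o_1 = (-1.4142, -1.4142, 1.0000)
after link 2: o_2 = (-4.2426, 1.4142, -3.0000)
after link 3: o_3 = (-3.5355, 2.1213, -3.0000)
after link 4: o_4 = (-3.6303, 7.1150, -3.2321)

-3.630 7.115 -3.232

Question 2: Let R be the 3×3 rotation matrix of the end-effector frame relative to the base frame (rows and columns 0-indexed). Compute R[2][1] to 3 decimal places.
End-effector y-axis (col 1 of R) = (0.6124,-0.6124,-0.5000)
R[2][1] = -0.5000

-0.500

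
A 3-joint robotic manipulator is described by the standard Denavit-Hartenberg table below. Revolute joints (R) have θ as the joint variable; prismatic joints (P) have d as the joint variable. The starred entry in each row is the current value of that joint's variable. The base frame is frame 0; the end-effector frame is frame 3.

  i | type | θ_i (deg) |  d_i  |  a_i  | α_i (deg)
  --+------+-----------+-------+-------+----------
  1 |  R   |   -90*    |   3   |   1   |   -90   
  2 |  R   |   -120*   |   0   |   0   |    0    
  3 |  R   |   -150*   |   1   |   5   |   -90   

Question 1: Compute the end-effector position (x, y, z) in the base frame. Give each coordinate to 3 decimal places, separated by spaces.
after link 1: o_1 = (0.0000, -1.0000, 3.0000)
after link 2: o_2 = (0.0000, -1.0000, 3.0000)
after link 3: o_3 = (1.0000, -1.0000, -2.0000)

1.000 -1.000 -2.000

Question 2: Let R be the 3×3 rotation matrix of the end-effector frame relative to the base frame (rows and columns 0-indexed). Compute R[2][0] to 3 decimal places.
End-effector x-axis (col 0 of R) = (0.0000,0.0000,-1.0000)
R[2][0] = -1.0000

-1.000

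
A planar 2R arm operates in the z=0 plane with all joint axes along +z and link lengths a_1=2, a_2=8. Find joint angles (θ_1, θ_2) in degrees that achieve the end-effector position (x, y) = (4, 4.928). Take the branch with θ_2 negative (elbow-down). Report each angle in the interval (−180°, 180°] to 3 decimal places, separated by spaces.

cos θ_2 = (40.2852−2²−8²)/(2·2·8) = -0.8661; θ_2 = -150.0072° (elbow-down)
β = atan2(4.9280,4.0000) = 50.9342°; ψ = atan2(-3.9991,-4.9287) = -140.9443°
θ_1 = β − ψ = 191.8784°

-168.122 -150.007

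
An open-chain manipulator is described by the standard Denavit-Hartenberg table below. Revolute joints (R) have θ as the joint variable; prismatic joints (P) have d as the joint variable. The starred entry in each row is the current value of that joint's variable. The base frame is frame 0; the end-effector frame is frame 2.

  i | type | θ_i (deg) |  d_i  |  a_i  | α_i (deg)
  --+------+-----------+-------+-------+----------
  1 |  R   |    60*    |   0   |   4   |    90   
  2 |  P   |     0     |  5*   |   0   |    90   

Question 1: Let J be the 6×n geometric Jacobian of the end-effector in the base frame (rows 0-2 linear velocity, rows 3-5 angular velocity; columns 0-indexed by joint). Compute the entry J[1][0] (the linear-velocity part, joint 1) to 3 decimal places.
axis z_0 = ẑ; lever o_n−o_0 = (6.3301,0.9641,0.0000)
cross product → J_v[:, 0] = (-0.9641,6.3301,0.0000)
J_ω[:, 0] = z_0
entry J[1][0] = 6.3301

6.330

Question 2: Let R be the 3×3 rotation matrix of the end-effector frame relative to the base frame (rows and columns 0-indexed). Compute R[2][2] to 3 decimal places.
End-effector z-axis (col 2 of R) = (0.0000,-0.0000,-1.0000)
R[2][2] = -1.0000

-1.000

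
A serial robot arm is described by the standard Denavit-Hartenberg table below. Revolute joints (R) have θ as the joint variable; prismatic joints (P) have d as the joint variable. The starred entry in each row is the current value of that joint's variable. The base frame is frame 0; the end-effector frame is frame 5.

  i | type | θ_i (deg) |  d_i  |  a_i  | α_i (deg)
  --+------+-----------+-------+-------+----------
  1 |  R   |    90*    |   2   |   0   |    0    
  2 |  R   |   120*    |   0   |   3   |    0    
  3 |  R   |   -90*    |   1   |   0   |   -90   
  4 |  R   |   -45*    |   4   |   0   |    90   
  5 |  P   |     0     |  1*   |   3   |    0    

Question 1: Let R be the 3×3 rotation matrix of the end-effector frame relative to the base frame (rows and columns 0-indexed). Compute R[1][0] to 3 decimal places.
0.612

End-effector x-axis (col 0 of R) = (-0.3536,0.6124,0.7071)
R[1][0] = 0.6124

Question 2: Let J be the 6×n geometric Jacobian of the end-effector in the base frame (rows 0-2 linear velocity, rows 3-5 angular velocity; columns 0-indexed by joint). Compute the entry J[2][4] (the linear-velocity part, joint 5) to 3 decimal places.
prismatic axis z_4 = (0.3536,-0.6124,0.7071)
J_v[:, 4] = z_4; J_ω[:, 4] = (0,0,0)
entry J[2][4] = 0.7071

0.707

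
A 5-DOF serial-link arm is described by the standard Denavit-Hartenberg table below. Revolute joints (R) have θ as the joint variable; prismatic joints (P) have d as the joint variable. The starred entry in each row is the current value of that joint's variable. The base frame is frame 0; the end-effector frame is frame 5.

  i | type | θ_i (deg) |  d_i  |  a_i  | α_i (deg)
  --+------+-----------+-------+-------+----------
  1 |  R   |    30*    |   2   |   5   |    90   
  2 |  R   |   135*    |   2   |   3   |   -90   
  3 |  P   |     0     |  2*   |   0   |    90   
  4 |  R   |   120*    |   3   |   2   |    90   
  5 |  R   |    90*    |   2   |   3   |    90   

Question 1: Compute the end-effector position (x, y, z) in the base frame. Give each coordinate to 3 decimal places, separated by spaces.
3.147 -7.421 1.293

after link 1: o_1 = (4.3301, 2.5000, 2.0000)
after link 2: o_2 = (3.4930, -0.2927, 4.1213)
after link 3: o_3 = (2.2683, -0.9998, 2.7071)
after link 4: o_4 = (3.3200, -3.8567, 0.7753)
after link 5: o_5 = (3.1469, -7.4207, 1.2929)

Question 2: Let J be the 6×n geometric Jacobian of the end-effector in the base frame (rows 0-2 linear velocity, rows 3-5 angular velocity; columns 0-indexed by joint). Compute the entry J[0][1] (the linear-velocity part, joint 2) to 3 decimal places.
0.612

axis z_1 = (0.5000,-0.8660,0.0000); lever o_n−o_1 = (-1.1832,-9.9207,-0.7071)
cross product → J_v[:, 1] = (0.6124,0.3536,-5.9850)
J_ω[:, 1] = z_1
entry J[0][1] = 0.6124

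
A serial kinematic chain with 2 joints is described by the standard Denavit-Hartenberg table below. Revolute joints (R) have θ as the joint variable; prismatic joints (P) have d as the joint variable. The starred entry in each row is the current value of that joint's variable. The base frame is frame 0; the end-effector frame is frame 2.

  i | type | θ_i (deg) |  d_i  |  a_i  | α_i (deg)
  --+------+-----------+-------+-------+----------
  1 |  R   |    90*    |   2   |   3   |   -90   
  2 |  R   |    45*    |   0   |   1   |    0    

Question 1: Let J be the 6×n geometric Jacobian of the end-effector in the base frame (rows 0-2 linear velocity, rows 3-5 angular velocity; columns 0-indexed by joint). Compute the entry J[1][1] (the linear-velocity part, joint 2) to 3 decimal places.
axis z_1 = (-1.0000,0.0000,0.0000); lever o_n−o_1 = (0.0000,0.7071,-0.7071)
cross product → J_v[:, 1] = (-0.0000,-0.7071,-0.7071)
J_ω[:, 1] = z_1
entry J[1][1] = -0.7071

-0.707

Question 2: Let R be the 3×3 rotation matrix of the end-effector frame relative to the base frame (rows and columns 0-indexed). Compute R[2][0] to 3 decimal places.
End-effector x-axis (col 0 of R) = (0.0000,0.7071,-0.7071)
R[2][0] = -0.7071

-0.707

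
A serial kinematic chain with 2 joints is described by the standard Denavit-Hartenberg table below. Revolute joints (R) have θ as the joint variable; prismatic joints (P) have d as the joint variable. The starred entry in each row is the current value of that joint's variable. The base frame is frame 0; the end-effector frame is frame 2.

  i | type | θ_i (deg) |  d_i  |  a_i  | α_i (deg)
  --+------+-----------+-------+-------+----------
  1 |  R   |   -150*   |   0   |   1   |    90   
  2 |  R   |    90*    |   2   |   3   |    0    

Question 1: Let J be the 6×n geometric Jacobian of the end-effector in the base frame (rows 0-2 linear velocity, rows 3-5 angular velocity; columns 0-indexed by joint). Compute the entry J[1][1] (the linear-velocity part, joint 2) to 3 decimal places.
axis z_1 = (-0.5000,0.8660,0.0000); lever o_n−o_1 = (-1.0000,1.7321,3.0000)
cross product → J_v[:, 1] = (2.5981,1.5000,0.0000)
J_ω[:, 1] = z_1
entry J[1][1] = 1.5000

1.500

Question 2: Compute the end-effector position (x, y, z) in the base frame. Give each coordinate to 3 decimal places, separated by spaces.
after link 1: o_1 = (-0.8660, -0.5000, 0.0000)
after link 2: o_2 = (-1.8660, 1.2321, 3.0000)

-1.866 1.232 3.000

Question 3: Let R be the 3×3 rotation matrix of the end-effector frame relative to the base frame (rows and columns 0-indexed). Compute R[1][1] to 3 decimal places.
End-effector y-axis (col 1 of R) = (0.8660,0.5000,0.0000)
R[1][1] = 0.5000

0.500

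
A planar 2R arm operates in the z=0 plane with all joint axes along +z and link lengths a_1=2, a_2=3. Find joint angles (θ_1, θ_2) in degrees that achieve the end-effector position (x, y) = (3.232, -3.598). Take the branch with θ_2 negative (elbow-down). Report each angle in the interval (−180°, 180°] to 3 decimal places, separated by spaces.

-29.995 -30.008

cos θ_2 = (23.3914−2²−3²)/(2·2·3) = 0.8660; θ_2 = -30.0084° (elbow-down)
β = atan2(-3.5980,3.2320) = -48.0674°; ψ = atan2(-1.5004,4.5979) = -18.0726°
θ_1 = β − ψ = -29.9948°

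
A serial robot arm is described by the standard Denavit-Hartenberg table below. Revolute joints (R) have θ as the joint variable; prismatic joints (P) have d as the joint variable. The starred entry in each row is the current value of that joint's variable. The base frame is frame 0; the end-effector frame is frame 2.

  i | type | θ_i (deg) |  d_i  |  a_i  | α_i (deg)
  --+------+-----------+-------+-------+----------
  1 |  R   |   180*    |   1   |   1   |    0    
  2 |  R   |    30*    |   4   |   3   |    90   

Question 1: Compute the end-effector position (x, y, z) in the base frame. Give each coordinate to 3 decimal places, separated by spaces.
after link 1: o_1 = (-1.0000, 0.0000, 1.0000)
after link 2: o_2 = (-3.5981, -1.5000, 5.0000)

-3.598 -1.500 5.000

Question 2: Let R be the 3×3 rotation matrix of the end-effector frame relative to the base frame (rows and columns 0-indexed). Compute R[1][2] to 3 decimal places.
End-effector z-axis (col 2 of R) = (-0.5000,0.8660,0.0000)
R[1][2] = 0.8660

0.866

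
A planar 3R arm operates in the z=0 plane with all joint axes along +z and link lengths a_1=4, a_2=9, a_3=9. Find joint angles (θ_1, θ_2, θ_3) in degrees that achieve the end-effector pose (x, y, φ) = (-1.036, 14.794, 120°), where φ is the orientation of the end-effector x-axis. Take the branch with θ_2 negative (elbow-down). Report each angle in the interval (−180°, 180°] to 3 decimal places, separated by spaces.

wrist centre = target − a_3·(cos φ, sin φ) = (3.4640, 6.9998)
cos θ_2 = (60.9961−4²−9²)/(2·4·9) = -0.5001; θ_2 = -120.0036° (elbow-down)
β = atan2(6.9998,3.4640) = 63.6704°; ψ = atan2(-7.7939,-0.5005) = -93.6742°
θ_1 = β − ψ = 157.3446°
θ_3 = φ − θ_1 − θ_2 = 82.6590° (wrapped to (-180°,180°])

157.345 -120.004 82.659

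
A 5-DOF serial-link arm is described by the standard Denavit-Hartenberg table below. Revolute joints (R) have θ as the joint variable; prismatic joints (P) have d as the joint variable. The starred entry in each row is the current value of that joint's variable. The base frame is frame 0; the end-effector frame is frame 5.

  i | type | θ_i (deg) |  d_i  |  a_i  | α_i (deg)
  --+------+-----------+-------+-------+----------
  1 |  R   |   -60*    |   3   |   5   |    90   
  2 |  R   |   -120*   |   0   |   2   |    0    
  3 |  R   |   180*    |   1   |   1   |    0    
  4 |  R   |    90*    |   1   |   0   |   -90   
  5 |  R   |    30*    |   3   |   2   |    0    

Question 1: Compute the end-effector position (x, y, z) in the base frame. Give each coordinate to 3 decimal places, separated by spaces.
-0.116 -1.799 0.402

after link 1: o_1 = (2.5000, -4.3301, 3.0000)
after link 2: o_2 = (2.0000, -3.4641, 1.2679)
after link 3: o_3 = (1.3840, -4.3971, 2.1340)
after link 4: o_4 = (0.5179, -4.8971, 2.1340)
after link 5: o_5 = (-0.1160, -1.7990, 0.4019)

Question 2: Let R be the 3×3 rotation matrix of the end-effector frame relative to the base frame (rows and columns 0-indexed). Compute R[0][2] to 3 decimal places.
End-effector z-axis (col 2 of R) = (-0.2500,0.4330,-0.8660)
R[0][2] = -0.2500

-0.250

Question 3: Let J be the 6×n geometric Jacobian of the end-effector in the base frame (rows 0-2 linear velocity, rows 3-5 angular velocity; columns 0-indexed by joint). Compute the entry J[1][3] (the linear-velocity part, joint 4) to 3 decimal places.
axis z_3 = (-0.8660,-0.5000,0.0000); lever o_n−o_3 = (-1.5000,2.5981,-1.7321)
cross product → J_v[:, 3] = (0.8660,-1.5000,-3.0000)
J_ω[:, 3] = z_3
entry J[1][3] = -1.5000

-1.500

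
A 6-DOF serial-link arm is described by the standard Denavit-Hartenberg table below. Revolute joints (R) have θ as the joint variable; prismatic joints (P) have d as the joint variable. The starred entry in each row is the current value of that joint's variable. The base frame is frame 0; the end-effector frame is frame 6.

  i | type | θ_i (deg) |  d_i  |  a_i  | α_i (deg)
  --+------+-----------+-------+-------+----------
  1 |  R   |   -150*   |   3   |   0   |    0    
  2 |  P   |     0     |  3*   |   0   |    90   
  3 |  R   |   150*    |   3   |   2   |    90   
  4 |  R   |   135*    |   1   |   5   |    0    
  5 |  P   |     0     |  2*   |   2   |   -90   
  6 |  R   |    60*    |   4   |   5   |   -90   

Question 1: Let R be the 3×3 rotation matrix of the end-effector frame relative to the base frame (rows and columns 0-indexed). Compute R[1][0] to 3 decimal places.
End-effector x-axis (col 0 of R) = (-0.0669,0.3696,-0.9268)
R[1][0] = 0.3696

0.370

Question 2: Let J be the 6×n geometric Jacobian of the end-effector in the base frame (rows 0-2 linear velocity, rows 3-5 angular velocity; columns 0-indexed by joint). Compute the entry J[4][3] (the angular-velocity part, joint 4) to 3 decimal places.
axis z_3 = (-0.4330,-0.2500,0.8660); lever o_n−o_3 = (-8.5280,-0.4329,-5.9249)
cross product → J_v[:, 3] = (1.8562,-9.9511,-1.9445)
J_ω[:, 3] = z_3
entry J[4][3] = -0.2500

-0.250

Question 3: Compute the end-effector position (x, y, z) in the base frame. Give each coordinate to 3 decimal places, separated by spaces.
-8.528 3.031 1.075

after link 1: o_1 = (0.0000, 0.0000, 3.0000)
after link 2: o_2 = (0.0000, 0.0000, 6.0000)
after link 3: o_3 = (0.0000, 3.4641, 7.0000)
after link 4: o_4 = (-4.8524, 4.7450, 6.0983)
after link 5: o_5 = (-7.4862, 4.8574, 7.1232)
after link 6: o_6 = (-8.5280, 3.0312, 1.0751)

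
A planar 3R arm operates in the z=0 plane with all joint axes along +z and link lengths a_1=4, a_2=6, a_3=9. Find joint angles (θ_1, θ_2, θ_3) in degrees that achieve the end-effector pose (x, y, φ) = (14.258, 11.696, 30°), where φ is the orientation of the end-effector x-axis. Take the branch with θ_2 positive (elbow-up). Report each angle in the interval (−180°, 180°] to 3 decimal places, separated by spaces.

wrist centre = target − a_3·(cos φ, sin φ) = (6.4638, 7.1960)
cos θ_2 = (93.5628−4²−6²)/(2·4·6) = 0.8659; θ_2 = 30.0154° (elbow-up)
β = atan2(7.1960,6.4638) = 48.0684°; ψ = atan2(3.0014,9.1953) = 18.0769°
θ_1 = β − ψ = 29.9915°
θ_3 = φ − θ_1 − θ_2 = -30.0069° (wrapped to (-180°,180°])

29.991 30.015 -30.007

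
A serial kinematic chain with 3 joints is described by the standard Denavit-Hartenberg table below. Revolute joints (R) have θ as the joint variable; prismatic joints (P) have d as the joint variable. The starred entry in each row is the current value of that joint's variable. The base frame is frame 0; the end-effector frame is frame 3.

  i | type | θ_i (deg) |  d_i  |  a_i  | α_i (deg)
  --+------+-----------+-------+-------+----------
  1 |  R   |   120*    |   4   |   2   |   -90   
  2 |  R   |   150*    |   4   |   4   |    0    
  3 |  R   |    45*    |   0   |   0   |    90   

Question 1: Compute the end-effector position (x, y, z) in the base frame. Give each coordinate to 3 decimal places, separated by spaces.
after link 1: o_1 = (-1.0000, 1.7321, 4.0000)
after link 2: o_2 = (-2.7321, -3.2679, 2.0000)
after link 3: o_3 = (-2.7321, -3.2679, 2.0000)

-2.732 -3.268 2.000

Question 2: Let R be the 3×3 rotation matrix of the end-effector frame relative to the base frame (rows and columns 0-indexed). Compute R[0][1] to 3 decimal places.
End-effector y-axis (col 1 of R) = (-0.8660,-0.5000,0.0000)
R[0][1] = -0.8660

-0.866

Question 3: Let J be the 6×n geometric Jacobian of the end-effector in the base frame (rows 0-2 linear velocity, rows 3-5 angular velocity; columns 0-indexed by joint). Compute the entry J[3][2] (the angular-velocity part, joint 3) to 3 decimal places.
axis z_2 = (-0.8660,-0.5000,0.0000); lever o_n−o_2 = (0.0000,0.0000,0.0000)
cross product → J_v[:, 2] = (-0.0000,0.0000,0.0000)
J_ω[:, 2] = z_2
entry J[3][2] = -0.8660

-0.866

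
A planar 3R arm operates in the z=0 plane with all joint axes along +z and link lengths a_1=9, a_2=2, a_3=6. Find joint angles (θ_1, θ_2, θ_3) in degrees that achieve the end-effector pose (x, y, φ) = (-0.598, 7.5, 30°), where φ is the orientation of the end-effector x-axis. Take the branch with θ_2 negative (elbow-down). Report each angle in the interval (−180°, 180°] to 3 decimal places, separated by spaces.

wrist centre = target − a_3·(cos φ, sin φ) = (-5.7942, 4.5000)
cos θ_2 = (53.8222−9²−2²)/(2·9·2) = -0.8660; θ_2 = -150.0028° (elbow-down)
β = atan2(4.5000,-5.7942) = 142.1655°; ψ = atan2(-0.9999,7.2679) = -7.8336°
θ_1 = β − ψ = 149.9990°
θ_3 = φ − θ_1 − θ_2 = 30.0038° (wrapped to (-180°,180°])

149.999 -150.003 30.004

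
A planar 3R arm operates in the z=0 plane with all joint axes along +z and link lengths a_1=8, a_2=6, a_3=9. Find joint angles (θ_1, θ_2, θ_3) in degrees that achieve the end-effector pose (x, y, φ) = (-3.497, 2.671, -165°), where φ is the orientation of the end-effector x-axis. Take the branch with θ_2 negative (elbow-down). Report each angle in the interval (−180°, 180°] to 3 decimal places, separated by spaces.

90.000 -119.996 -135.004

wrist centre = target − a_3·(cos φ, sin φ) = (5.1963, 5.0004)
cos θ_2 = (52.0056−8²−6²)/(2·8·6) = -0.4999; θ_2 = -119.9962° (elbow-down)
β = atan2(5.0004,5.1963) = 43.8990°; ψ = atan2(-5.1964,5.0003) = -46.1012°
θ_1 = β − ψ = 90.0002°
θ_3 = φ − θ_1 − θ_2 = -135.0041° (wrapped to (-180°,180°])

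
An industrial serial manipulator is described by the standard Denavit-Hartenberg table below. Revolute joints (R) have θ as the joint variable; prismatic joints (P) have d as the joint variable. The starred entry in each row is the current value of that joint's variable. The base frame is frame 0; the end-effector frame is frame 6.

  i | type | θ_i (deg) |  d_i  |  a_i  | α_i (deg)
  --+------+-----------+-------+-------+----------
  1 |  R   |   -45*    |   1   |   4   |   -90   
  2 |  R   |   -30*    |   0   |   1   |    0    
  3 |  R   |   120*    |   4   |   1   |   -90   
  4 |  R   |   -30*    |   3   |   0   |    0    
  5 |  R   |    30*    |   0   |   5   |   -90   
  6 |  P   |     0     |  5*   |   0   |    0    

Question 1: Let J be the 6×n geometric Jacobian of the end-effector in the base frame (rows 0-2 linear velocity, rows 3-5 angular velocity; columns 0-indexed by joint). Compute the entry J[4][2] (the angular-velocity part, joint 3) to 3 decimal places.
axis z_2 = (0.7071,0.7071,0.0000); lever o_n−o_2 = (-2.8284,1.4142,-6.0000)
cross product → J_v[:, 2] = (-4.2426,4.2426,3.0000)
J_ω[:, 2] = z_2
entry J[4][2] = 0.7071

0.707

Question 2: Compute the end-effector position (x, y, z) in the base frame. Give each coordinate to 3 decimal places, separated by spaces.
after link 1: o_1 = (2.8284, -2.8284, 1.0000)
after link 2: o_2 = (3.4408, -3.4408, 1.5000)
after link 3: o_3 = (6.2692, -0.6124, 0.5000)
after link 4: o_4 = (4.1479, 1.5089, 0.5000)
after link 5: o_5 = (4.1479, 1.5089, -4.5000)
after link 6: o_6 = (0.6124, -2.0266, -4.5000)

0.612 -2.027 -4.500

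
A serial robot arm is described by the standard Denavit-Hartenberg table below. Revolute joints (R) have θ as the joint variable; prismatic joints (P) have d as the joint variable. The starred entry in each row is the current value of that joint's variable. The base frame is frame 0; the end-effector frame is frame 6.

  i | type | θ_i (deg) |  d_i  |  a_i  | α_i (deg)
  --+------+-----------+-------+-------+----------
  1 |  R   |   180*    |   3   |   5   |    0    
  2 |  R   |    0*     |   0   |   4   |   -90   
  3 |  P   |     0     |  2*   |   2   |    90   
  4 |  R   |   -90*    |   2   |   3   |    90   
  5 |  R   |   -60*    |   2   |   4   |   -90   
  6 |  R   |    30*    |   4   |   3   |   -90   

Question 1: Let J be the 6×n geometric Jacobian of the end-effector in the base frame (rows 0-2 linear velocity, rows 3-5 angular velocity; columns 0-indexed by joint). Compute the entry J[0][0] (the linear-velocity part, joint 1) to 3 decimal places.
axis z_0 = ẑ; lever o_n−o_0 = (-10.5000,7.7631,1.2859)
cross product → J_v[:, 0] = (-7.7631,-10.5000,0.0000)
J_ω[:, 0] = z_0
entry J[0][0] = -7.7631

-7.763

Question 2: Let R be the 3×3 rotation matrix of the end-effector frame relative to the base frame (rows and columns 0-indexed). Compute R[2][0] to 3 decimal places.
-0.750

End-effector x-axis (col 0 of R) = (-0.5000,0.4330,-0.7500)
R[2][0] = -0.7500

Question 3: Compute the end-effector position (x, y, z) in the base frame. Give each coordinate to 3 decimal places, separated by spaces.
-10.500 7.763 1.286

after link 1: o_1 = (-5.0000, 0.0000, 3.0000)
after link 2: o_2 = (-9.0000, 0.0000, 3.0000)
after link 3: o_3 = (-11.0000, -2.0000, 3.0000)
after link 4: o_4 = (-11.0000, 1.0000, 5.0000)
after link 5: o_5 = (-9.0000, 3.0000, 1.5359)
after link 6: o_6 = (-10.5000, 7.7631, 1.2859)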